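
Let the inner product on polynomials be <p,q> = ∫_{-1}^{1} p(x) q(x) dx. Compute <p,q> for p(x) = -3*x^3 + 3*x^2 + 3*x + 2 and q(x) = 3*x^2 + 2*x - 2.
<p,q> = -14/5

Expand the product: p(x)·q(x) = -9*x^5 + 3*x^4 + 21*x^3 + 6*x^2 - 2*x - 4.
∫_{-1}^{1} of each monomial x^k gives [2/(k+1) if k even, 0 if k odd]. Integrating term-by-term (or equivalently evaluating the antiderivative F(x) = -3*x^6/2 + 3*x^5/5 + 21*x^4/4 + 2*x^3 - x^2 - 4*x at the endpoints):
  F(1) − F(−1) = 27/20 − (83/20) = -14/5.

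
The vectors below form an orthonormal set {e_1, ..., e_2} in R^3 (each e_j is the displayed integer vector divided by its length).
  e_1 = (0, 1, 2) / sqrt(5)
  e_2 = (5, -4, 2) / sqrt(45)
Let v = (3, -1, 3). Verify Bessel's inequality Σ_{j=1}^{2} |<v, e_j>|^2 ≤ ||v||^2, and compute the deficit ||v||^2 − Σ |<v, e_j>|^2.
Σ |<v, e_j>|^2 = 170/9; ||v||^2 = 19; deficit = 1/9

Write each e_j = u_j / sqrt(<u_j, u_j>) where u_j is the displayed integer vector. Then <v, e_j> = <v, u_j> / sqrt(<u_j, u_j>), so |<v, e_j>|^2 = <v, u_j>^2 / <u_j, u_j>.
Coefficients: <v, e_1> = 5/sqrt(5), <v, e_2> = 25/sqrt(45).
Square and sum: Σ |<v, e_j>|^2 = 170/9.
Compute ||v||^2 = v·v = 19.
Deficit = 19 − 170/9 = 1/9 ≥ 0, confirming Bessel's inequality. (The deficit equals ||v − Σ <v,e_j> e_j||^2, the squared distance from v to span{e_j}.)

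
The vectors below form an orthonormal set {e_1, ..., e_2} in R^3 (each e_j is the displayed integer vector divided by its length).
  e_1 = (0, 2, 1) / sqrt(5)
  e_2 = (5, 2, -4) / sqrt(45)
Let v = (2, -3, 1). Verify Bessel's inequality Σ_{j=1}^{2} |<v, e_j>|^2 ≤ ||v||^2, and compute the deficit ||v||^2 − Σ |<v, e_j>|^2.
Σ |<v, e_j>|^2 = 5; ||v||^2 = 14; deficit = 9

Write each e_j = u_j / sqrt(<u_j, u_j>) where u_j is the displayed integer vector. Then <v, e_j> = <v, u_j> / sqrt(<u_j, u_j>), so |<v, e_j>|^2 = <v, u_j>^2 / <u_j, u_j>.
Coefficients: <v, e_1> = -5/sqrt(5), <v, e_2> = 0/sqrt(45).
Square and sum: Σ |<v, e_j>|^2 = 5.
Compute ||v||^2 = v·v = 14.
Deficit = 14 − 5 = 9 ≥ 0, confirming Bessel's inequality. (The deficit equals ||v − Σ <v,e_j> e_j||^2, the squared distance from v to span{e_j}.)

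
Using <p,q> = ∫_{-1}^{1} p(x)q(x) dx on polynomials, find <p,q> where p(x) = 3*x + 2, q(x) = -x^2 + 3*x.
<p,q> = 14/3

Expand the product: p(x)·q(x) = -3*x^3 + 7*x^2 + 6*x.
∫_{-1}^{1} of each monomial x^k gives [2/(k+1) if k even, 0 if k odd]. Integrating term-by-term (or equivalently evaluating the antiderivative F(x) = -3*x^4/4 + 7*x^3/3 + 3*x^2 at the endpoints):
  F(1) − F(−1) = 55/12 − (-1/12) = 14/3.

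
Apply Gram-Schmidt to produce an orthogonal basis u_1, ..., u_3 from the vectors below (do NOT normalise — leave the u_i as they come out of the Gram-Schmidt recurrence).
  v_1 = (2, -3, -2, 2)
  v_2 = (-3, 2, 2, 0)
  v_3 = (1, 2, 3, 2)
Orthogonal basis:
  u_1 = (2, -3, -2, 2)
  u_2 = (-31/21, -2/7, 10/21, 32/21)
  u_3 = (234/101, 130/101, 221/101, 182/101)

Apply the Gram-Schmidt recurrence
  u_1 = v_1
  u_i = v_i − Σ_{j<i} ((v_i · u_j) / (u_j · u_j)) · u_j.

Step by step this gives:
  u_1 = (2, -3, -2, 2)
  u_2 = (-31/21, -2/7, 10/21, 32/21)
  u_3 = (234/101, 130/101, 221/101, 182/101)

Orthogonality check:
  u_2 · u_1 = 0 (should be 0)
  u_3 · u_1 = 0 (should be 0)
  u_3 · u_2 = 0 (should be 0)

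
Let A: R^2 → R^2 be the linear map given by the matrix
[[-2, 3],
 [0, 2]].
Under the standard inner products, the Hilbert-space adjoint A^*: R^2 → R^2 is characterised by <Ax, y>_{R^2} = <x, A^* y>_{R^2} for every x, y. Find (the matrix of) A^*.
A^* = A^T =
[[-2, 0],
 [3, 2]]

For real matrices with standard dot products, the defining identity <Ax, y> = <x, A^* y> gives (Ax)^T y = x^T (A^*) y, i.e. x^T A^T y = x^T (A^*) y. Since this holds for all x, y, we must have A^* = A^T. Therefore
A^* =
[[-2, 0],
 [3, 2]].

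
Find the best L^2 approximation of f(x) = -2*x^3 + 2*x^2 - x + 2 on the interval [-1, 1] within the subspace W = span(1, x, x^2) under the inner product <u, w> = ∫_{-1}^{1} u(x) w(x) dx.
g(x) = 2*x^2 - 11*x/5 + 2

The best approximation g ∈ W is the orthogonal projection of f onto W. Writing g = a_0 + a_1 x + a_2 x^2, the coefficients solve the normal equations G · a = b where
  G_{ij} = <φ_i, φ_j> and b_i = <f, φ_i>, with φ_0 = 1, φ_1 = x, φ_2 = x^2.
G =
  [2, 0, 2/3]
  [0, 2/3, 0]
  [2/3, 0, 2/5],
b = (16/3, -22/15, 32/15).
Solving gives a_0 = 2, a_1 = -11/5, a_2 = 2, so
  g(x) = 2*x^2 - 11*x/5 + 2.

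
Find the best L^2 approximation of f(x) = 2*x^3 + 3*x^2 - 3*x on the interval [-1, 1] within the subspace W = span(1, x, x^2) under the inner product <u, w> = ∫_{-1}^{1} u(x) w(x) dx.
g(x) = 3*x^2 - 9*x/5

The best approximation g ∈ W is the orthogonal projection of f onto W. Writing g = a_0 + a_1 x + a_2 x^2, the coefficients solve the normal equations G · a = b where
  G_{ij} = <φ_i, φ_j> and b_i = <f, φ_i>, with φ_0 = 1, φ_1 = x, φ_2 = x^2.
G =
  [2, 0, 2/3]
  [0, 2/3, 0]
  [2/3, 0, 2/5],
b = (2, -6/5, 6/5).
Solving gives a_0 = 0, a_1 = -9/5, a_2 = 3, so
  g(x) = 3*x^2 - 9*x/5.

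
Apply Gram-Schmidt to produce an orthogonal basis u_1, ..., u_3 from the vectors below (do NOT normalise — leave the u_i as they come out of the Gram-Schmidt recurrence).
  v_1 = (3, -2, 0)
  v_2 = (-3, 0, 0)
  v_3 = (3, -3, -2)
Orthogonal basis:
  u_1 = (3, -2, 0)
  u_2 = (-12/13, -18/13, 0)
  u_3 = (0, 0, -2)

Apply the Gram-Schmidt recurrence
  u_1 = v_1
  u_i = v_i − Σ_{j<i} ((v_i · u_j) / (u_j · u_j)) · u_j.

Step by step this gives:
  u_1 = (3, -2, 0)
  u_2 = (-12/13, -18/13, 0)
  u_3 = (0, 0, -2)

Orthogonality check:
  u_2 · u_1 = 0 (should be 0)
  u_3 · u_1 = 0 (should be 0)
  u_3 · u_2 = 0 (should be 0)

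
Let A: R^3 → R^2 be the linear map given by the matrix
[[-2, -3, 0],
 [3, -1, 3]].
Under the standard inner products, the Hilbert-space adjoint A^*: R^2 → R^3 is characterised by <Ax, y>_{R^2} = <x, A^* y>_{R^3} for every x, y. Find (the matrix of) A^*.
A^* = A^T =
[[-2, 3],
 [-3, -1],
 [0, 3]]

For real matrices with standard dot products, the defining identity <Ax, y> = <x, A^* y> gives (Ax)^T y = x^T (A^*) y, i.e. x^T A^T y = x^T (A^*) y. Since this holds for all x, y, we must have A^* = A^T. Therefore
A^* =
[[-2, 3],
 [-3, -1],
 [0, 3]].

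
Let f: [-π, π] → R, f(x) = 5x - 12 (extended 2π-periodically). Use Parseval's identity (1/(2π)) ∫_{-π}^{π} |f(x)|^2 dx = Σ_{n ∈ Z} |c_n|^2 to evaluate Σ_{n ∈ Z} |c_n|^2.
Σ |c_n|^2 = 25π^2/3 + 144

Expand and integrate term by term over [-π, π]:
  ∫ (5x)^2 dx = 25·(2π^3/3); ∫ 2·5·(-12)·x dx = 0 (odd integrand); ∫ (-12)^2 dx = 144·2π.
So (1/(2π)) ∫_{-π}^{π} (5x - 12)^2 dx = 25π^2/3 + 144 = 25π^2/3 + 144.
Parseval ⇒ Σ |c_n|^2 = 25π^2/3 + 144.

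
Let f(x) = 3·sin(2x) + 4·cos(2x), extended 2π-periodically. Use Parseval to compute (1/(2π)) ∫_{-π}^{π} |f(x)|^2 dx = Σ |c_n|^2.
Σ |c_n|^2 = 25/2

Expand |f|^2 and use orthogonality of {sin(nx), cos(mx)} on [-π, π]:
  ∫_{-π}^{π} sin(nx)^2 dx = π, ∫ cos(mx)^2 dx = π, and cross terms integrate to 0.
So ∫_{-π}^{π} f(x)^2 dx = 3^2 · π + 4^2 · π = (9 + 16)π.
Divide by 2π: (9 + 16)/2 = 25/2.
By Parseval, this equals Σ |c_n|^2.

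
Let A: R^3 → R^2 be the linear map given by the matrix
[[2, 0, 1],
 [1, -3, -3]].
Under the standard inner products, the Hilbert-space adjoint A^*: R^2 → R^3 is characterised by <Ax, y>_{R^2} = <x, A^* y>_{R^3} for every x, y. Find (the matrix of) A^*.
A^* = A^T =
[[2, 1],
 [0, -3],
 [1, -3]]

For real matrices with standard dot products, the defining identity <Ax, y> = <x, A^* y> gives (Ax)^T y = x^T (A^*) y, i.e. x^T A^T y = x^T (A^*) y. Since this holds for all x, y, we must have A^* = A^T. Therefore
A^* =
[[2, 1],
 [0, -3],
 [1, -3]].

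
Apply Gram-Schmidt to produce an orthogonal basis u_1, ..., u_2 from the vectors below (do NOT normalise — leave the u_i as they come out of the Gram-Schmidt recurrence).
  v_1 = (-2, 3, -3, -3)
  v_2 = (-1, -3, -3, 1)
Orthogonal basis:
  u_1 = (-2, 3, -3, -3)
  u_2 = (-33/31, -90/31, -96/31, 28/31)

Apply the Gram-Schmidt recurrence
  u_1 = v_1
  u_i = v_i − Σ_{j<i} ((v_i · u_j) / (u_j · u_j)) · u_j.

Step by step this gives:
  u_1 = (-2, 3, -3, -3)
  u_2 = (-33/31, -90/31, -96/31, 28/31)

Orthogonality check:
  u_2 · u_1 = 0 (should be 0)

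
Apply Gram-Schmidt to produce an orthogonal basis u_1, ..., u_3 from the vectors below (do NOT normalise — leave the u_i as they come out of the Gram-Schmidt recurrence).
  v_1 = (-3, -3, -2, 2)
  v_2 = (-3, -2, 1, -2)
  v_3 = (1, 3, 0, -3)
Orthogonal basis:
  u_1 = (-3, -3, -2, 2)
  u_2 = (-51/26, -25/26, 22/13, -35/13)
  u_3 = (-28/43, 146/129, -226/129, -133/129)

Apply the Gram-Schmidt recurrence
  u_1 = v_1
  u_i = v_i − Σ_{j<i} ((v_i · u_j) / (u_j · u_j)) · u_j.

Step by step this gives:
  u_1 = (-3, -3, -2, 2)
  u_2 = (-51/26, -25/26, 22/13, -35/13)
  u_3 = (-28/43, 146/129, -226/129, -133/129)

Orthogonality check:
  u_2 · u_1 = 0 (should be 0)
  u_3 · u_1 = 0 (should be 0)
  u_3 · u_2 = 0 (should be 0)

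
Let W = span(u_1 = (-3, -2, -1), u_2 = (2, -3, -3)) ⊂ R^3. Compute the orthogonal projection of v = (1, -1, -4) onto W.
proj_W(v) = (413/299, -717/299, -54/23)

Set up U = [u_1 | ... | u_2] ∈ R^(3×2). The projector onto W = col(U) is P = U (U^T U)^(-1) U^T.
Compute U^T U =
  [14, 3]
  [3, 22],
and U^T v = (3, 17).
Solve U^T U · c = U^T v for the coefficients: c = (15/299, 229/299). The projection is proj_W(v) = U c.
Check: (v - proj_W(v)) · u_1 = 0  (should be 0).
Check: (v - proj_W(v)) · u_2 = 0  (should be 0).
Result: proj_W(v) = (413/299, -717/299, -54/23).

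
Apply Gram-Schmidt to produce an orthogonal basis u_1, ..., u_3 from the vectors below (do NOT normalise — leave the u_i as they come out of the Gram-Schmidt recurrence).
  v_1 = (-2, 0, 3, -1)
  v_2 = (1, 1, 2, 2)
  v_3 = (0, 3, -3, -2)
Orthogonal basis:
  u_1 = (-2, 0, 3, -1)
  u_2 = (9/7, 1, 11/7, 15/7)
  u_3 = (-7/34, 123/34, -9/17, -20/17)

Apply the Gram-Schmidt recurrence
  u_1 = v_1
  u_i = v_i − Σ_{j<i} ((v_i · u_j) / (u_j · u_j)) · u_j.

Step by step this gives:
  u_1 = (-2, 0, 3, -1)
  u_2 = (9/7, 1, 11/7, 15/7)
  u_3 = (-7/34, 123/34, -9/17, -20/17)

Orthogonality check:
  u_2 · u_1 = 0 (should be 0)
  u_3 · u_1 = 0 (should be 0)
  u_3 · u_2 = 0 (should be 0)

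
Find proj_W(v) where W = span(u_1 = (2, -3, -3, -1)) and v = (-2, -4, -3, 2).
proj_W(v) = (30/23, -45/23, -45/23, -15/23)

Set up U = [u_1 | ... | u_1] ∈ R^(4×1). The projector onto W = col(U) is P = U (U^T U)^(-1) U^T.
Compute U^T U =
  [23],
and U^T v = (15).
Solve U^T U · c = U^T v for the coefficients: c = (15/23). The projection is proj_W(v) = U c.
Check: (v - proj_W(v)) · u_1 = 0  (should be 0).
Result: proj_W(v) = (30/23, -45/23, -45/23, -15/23).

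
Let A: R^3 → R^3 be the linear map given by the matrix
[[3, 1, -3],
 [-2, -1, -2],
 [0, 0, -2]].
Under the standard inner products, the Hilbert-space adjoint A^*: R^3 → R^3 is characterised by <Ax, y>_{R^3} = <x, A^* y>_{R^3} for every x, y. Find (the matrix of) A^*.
A^* = A^T =
[[3, -2, 0],
 [1, -1, 0],
 [-3, -2, -2]]

For real matrices with standard dot products, the defining identity <Ax, y> = <x, A^* y> gives (Ax)^T y = x^T (A^*) y, i.e. x^T A^T y = x^T (A^*) y. Since this holds for all x, y, we must have A^* = A^T. Therefore
A^* =
[[3, -2, 0],
 [1, -1, 0],
 [-3, -2, -2]].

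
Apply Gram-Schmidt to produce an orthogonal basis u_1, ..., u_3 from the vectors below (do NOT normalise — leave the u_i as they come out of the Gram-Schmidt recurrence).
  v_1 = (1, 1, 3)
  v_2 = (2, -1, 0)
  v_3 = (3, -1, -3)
Orthogonal basis:
  u_1 = (1, 1, 3)
  u_2 = (21/11, -12/11, -3/11)
  u_3 = (2/3, 4/3, -2/3)

Apply the Gram-Schmidt recurrence
  u_1 = v_1
  u_i = v_i − Σ_{j<i} ((v_i · u_j) / (u_j · u_j)) · u_j.

Step by step this gives:
  u_1 = (1, 1, 3)
  u_2 = (21/11, -12/11, -3/11)
  u_3 = (2/3, 4/3, -2/3)

Orthogonality check:
  u_2 · u_1 = 0 (should be 0)
  u_3 · u_1 = 0 (should be 0)
  u_3 · u_2 = 0 (should be 0)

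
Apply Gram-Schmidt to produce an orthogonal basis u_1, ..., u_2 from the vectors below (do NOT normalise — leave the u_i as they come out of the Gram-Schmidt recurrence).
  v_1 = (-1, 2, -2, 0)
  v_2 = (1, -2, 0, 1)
Orthogonal basis:
  u_1 = (-1, 2, -2, 0)
  u_2 = (4/9, -8/9, -10/9, 1)

Apply the Gram-Schmidt recurrence
  u_1 = v_1
  u_i = v_i − Σ_{j<i} ((v_i · u_j) / (u_j · u_j)) · u_j.

Step by step this gives:
  u_1 = (-1, 2, -2, 0)
  u_2 = (4/9, -8/9, -10/9, 1)

Orthogonality check:
  u_2 · u_1 = 0 (should be 0)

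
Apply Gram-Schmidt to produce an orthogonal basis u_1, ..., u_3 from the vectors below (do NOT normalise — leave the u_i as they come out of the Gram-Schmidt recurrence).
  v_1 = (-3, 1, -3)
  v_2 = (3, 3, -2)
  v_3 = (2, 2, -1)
Orthogonal basis:
  u_1 = (-3, 1, -3)
  u_2 = (3, 3, -2)
  u_3 = (-14/209, 30/209, 24/209)

Apply the Gram-Schmidt recurrence
  u_1 = v_1
  u_i = v_i − Σ_{j<i} ((v_i · u_j) / (u_j · u_j)) · u_j.

Step by step this gives:
  u_1 = (-3, 1, -3)
  u_2 = (3, 3, -2)
  u_3 = (-14/209, 30/209, 24/209)

Orthogonality check:
  u_2 · u_1 = 0 (should be 0)
  u_3 · u_1 = 0 (should be 0)
  u_3 · u_2 = 0 (should be 0)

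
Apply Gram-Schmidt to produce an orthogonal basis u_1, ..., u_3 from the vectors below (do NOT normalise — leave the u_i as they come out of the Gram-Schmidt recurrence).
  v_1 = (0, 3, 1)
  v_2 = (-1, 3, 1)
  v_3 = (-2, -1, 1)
Orthogonal basis:
  u_1 = (0, 3, 1)
  u_2 = (-1, 0, 0)
  u_3 = (0, -2/5, 6/5)

Apply the Gram-Schmidt recurrence
  u_1 = v_1
  u_i = v_i − Σ_{j<i} ((v_i · u_j) / (u_j · u_j)) · u_j.

Step by step this gives:
  u_1 = (0, 3, 1)
  u_2 = (-1, 0, 0)
  u_3 = (0, -2/5, 6/5)

Orthogonality check:
  u_2 · u_1 = 0 (should be 0)
  u_3 · u_1 = 0 (should be 0)
  u_3 · u_2 = 0 (should be 0)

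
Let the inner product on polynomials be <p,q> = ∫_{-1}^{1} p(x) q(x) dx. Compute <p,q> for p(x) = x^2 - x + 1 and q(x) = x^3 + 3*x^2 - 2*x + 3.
<p,q> = 182/15

Expand the product: p(x)·q(x) = x^5 + 2*x^4 - 4*x^3 + 8*x^2 - 5*x + 3.
∫_{-1}^{1} of each monomial x^k gives [2/(k+1) if k even, 0 if k odd]. Integrating term-by-term (or equivalently evaluating the antiderivative F(x) = x^6/6 + 2*x^5/5 - x^4 + 8*x^3/3 - 5*x^2/2 + 3*x at the endpoints):
  F(1) − F(−1) = 41/15 − (-47/5) = 182/15.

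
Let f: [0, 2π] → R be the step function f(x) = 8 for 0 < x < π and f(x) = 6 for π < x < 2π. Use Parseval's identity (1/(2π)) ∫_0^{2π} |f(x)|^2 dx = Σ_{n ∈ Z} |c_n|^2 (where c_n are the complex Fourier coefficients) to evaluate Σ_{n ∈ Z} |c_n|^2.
Σ |c_n|^2 = 50

Parseval equates the L^2 energy of f (normalised by 1/(2π)) with the ℓ^2 sum of its Fourier coefficients: (1/(2π)) ∫_0^{2π} |f|^2 = Σ |c_n|^2.
Compute the left side: (1/(2π)) [∫_0^π 8^2 dx + ∫_π^{2π} 6^2 dx] = (1/(2π)) · (64π + 36π) = (64 + 36)/2 = 50.
So Σ_{n ∈ Z} |c_n|^2 = 50.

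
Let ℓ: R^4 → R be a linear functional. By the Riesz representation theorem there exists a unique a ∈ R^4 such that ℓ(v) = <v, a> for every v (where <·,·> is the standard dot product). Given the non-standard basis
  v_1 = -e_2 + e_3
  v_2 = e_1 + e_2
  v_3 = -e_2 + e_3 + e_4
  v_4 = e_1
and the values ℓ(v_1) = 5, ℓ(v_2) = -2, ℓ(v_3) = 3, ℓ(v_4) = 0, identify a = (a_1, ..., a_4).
a = (0, -2, 3, -2)

Write a = (a_1, ..., a_4) in the standard basis. For each basis vector v_i, ℓ(v_i) = <v_i, a> is a linear equation in the a_j's. Collect the n equations into a matrix system V a = ℓ, where row i of V is v_i (expressed in the standard basis). Since V is invertible (lower-triangular with 1s on the diagonal, up to permutation), solve by back-substitution:
  V =
[[0, -1, 1, 0],
 [1, 1, 0, 0],
 [0, -1, 1, 1],
 [1, 0, 0, 0]]
  V a = (5, -2, 3, 0)
Solving gives a = (0, -2, 3, -2).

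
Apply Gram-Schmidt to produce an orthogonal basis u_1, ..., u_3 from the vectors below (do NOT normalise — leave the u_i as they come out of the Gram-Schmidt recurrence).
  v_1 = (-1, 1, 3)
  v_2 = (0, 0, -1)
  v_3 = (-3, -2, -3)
Orthogonal basis:
  u_1 = (-1, 1, 3)
  u_2 = (-3/11, 3/11, -2/11)
  u_3 = (-5/2, -5/2, 0)

Apply the Gram-Schmidt recurrence
  u_1 = v_1
  u_i = v_i − Σ_{j<i} ((v_i · u_j) / (u_j · u_j)) · u_j.

Step by step this gives:
  u_1 = (-1, 1, 3)
  u_2 = (-3/11, 3/11, -2/11)
  u_3 = (-5/2, -5/2, 0)

Orthogonality check:
  u_2 · u_1 = 0 (should be 0)
  u_3 · u_1 = 0 (should be 0)
  u_3 · u_2 = 0 (should be 0)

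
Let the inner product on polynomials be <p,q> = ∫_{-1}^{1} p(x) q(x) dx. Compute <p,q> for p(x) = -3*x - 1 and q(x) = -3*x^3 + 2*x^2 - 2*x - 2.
<p,q> = 154/15

Expand the product: p(x)·q(x) = 9*x^4 - 3*x^3 + 4*x^2 + 8*x + 2.
∫_{-1}^{1} of each monomial x^k gives [2/(k+1) if k even, 0 if k odd]. Integrating term-by-term (or equivalently evaluating the antiderivative F(x) = 9*x^5/5 - 3*x^4/4 + 4*x^3/3 + 4*x^2 + 2*x at the endpoints):
  F(1) − F(−1) = 503/60 − (-113/60) = 154/15.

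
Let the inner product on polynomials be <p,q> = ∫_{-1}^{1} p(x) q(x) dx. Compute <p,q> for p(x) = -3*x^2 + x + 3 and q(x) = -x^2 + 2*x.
<p,q> = 8/15

Expand the product: p(x)·q(x) = 3*x^4 - 7*x^3 - x^2 + 6*x.
∫_{-1}^{1} of each monomial x^k gives [2/(k+1) if k even, 0 if k odd]. Integrating term-by-term (or equivalently evaluating the antiderivative F(x) = 3*x^5/5 - 7*x^4/4 - x^3/3 + 3*x^2 at the endpoints):
  F(1) − F(−1) = 91/60 − (59/60) = 8/15.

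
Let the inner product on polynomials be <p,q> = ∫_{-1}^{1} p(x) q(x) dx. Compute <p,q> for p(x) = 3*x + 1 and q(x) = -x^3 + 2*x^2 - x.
<p,q> = -28/15

Expand the product: p(x)·q(x) = -3*x^4 + 5*x^3 - x^2 - x.
∫_{-1}^{1} of each monomial x^k gives [2/(k+1) if k even, 0 if k odd]. Integrating term-by-term (or equivalently evaluating the antiderivative F(x) = -3*x^5/5 + 5*x^4/4 - x^3/3 - x^2/2 at the endpoints):
  F(1) − F(−1) = -11/60 − (101/60) = -28/15.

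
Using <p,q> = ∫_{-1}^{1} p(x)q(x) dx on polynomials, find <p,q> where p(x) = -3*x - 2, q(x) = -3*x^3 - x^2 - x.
<p,q> = 104/15

Expand the product: p(x)·q(x) = 9*x^4 + 9*x^3 + 5*x^2 + 2*x.
∫_{-1}^{1} of each monomial x^k gives [2/(k+1) if k even, 0 if k odd]. Integrating term-by-term (or equivalently evaluating the antiderivative F(x) = 9*x^5/5 + 9*x^4/4 + 5*x^3/3 + x^2 at the endpoints):
  F(1) − F(−1) = 403/60 − (-13/60) = 104/15.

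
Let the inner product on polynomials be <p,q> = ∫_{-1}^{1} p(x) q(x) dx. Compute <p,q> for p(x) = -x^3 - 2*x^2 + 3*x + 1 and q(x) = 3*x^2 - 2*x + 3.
<p,q> = -8/5

Expand the product: p(x)·q(x) = -3*x^5 - 4*x^4 + 10*x^3 - 9*x^2 + 7*x + 3.
∫_{-1}^{1} of each monomial x^k gives [2/(k+1) if k even, 0 if k odd]. Integrating term-by-term (or equivalently evaluating the antiderivative F(x) = -x^6/2 - 4*x^5/5 + 5*x^4/2 - 3*x^3 + 7*x^2/2 + 3*x at the endpoints):
  F(1) − F(−1) = 47/10 − (63/10) = -8/5.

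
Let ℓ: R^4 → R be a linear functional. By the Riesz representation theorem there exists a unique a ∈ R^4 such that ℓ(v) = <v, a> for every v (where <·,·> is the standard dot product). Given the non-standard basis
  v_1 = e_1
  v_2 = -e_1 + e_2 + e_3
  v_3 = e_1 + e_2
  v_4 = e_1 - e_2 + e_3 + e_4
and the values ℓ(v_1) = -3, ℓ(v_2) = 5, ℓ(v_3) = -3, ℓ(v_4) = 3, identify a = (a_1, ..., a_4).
a = (-3, 0, 2, 4)

Write a = (a_1, ..., a_4) in the standard basis. For each basis vector v_i, ℓ(v_i) = <v_i, a> is a linear equation in the a_j's. Collect the n equations into a matrix system V a = ℓ, where row i of V is v_i (expressed in the standard basis). Since V is invertible (lower-triangular with 1s on the diagonal, up to permutation), solve by back-substitution:
  V =
[[1, 0, 0, 0],
 [-1, 1, 1, 0],
 [1, 1, 0, 0],
 [1, -1, 1, 1]]
  V a = (-3, 5, -3, 3)
Solving gives a = (-3, 0, 2, 4).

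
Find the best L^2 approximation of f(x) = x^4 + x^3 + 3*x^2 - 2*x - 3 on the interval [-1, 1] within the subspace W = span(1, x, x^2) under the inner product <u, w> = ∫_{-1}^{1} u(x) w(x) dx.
g(x) = 27*x^2/7 - 7*x/5 - 108/35

The best approximation g ∈ W is the orthogonal projection of f onto W. Writing g = a_0 + a_1 x + a_2 x^2, the coefficients solve the normal equations G · a = b where
  G_{ij} = <φ_i, φ_j> and b_i = <f, φ_i>, with φ_0 = 1, φ_1 = x, φ_2 = x^2.
G =
  [2, 0, 2/3]
  [0, 2/3, 0]
  [2/3, 0, 2/5],
b = (-18/5, -14/15, -18/35).
Solving gives a_0 = -108/35, a_1 = -7/5, a_2 = 27/7, so
  g(x) = 27*x^2/7 - 7*x/5 - 108/35.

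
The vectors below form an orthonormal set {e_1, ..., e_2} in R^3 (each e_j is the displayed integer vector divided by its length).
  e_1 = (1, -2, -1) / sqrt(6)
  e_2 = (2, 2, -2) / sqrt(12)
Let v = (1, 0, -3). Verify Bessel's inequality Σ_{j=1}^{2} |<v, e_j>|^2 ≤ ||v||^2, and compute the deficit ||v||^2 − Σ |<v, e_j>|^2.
Σ |<v, e_j>|^2 = 8; ||v||^2 = 10; deficit = 2

Write each e_j = u_j / sqrt(<u_j, u_j>) where u_j is the displayed integer vector. Then <v, e_j> = <v, u_j> / sqrt(<u_j, u_j>), so |<v, e_j>|^2 = <v, u_j>^2 / <u_j, u_j>.
Coefficients: <v, e_1> = 4/sqrt(6), <v, e_2> = 8/sqrt(12).
Square and sum: Σ |<v, e_j>|^2 = 8.
Compute ||v||^2 = v·v = 10.
Deficit = 10 − 8 = 2 ≥ 0, confirming Bessel's inequality. (The deficit equals ||v − Σ <v,e_j> e_j||^2, the squared distance from v to span{e_j}.)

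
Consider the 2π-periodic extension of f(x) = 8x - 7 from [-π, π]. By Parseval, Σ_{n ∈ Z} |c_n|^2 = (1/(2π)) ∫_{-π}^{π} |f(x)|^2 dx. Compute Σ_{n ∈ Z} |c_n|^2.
Σ |c_n|^2 = 64π^2/3 + 49

Expand and integrate term by term over [-π, π]:
  ∫ (8x)^2 dx = 64·(2π^3/3); ∫ 2·8·(-7)·x dx = 0 (odd integrand); ∫ (-7)^2 dx = 49·2π.
So (1/(2π)) ∫_{-π}^{π} (8x - 7)^2 dx = 64π^2/3 + 49 = 64π^2/3 + 49.
Parseval ⇒ Σ |c_n|^2 = 64π^2/3 + 49.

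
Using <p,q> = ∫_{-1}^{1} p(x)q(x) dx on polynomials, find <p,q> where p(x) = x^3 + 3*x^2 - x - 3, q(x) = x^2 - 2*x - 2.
<p,q> = 116/15

Expand the product: p(x)·q(x) = x^5 + x^4 - 9*x^3 - 7*x^2 + 8*x + 6.
∫_{-1}^{1} of each monomial x^k gives [2/(k+1) if k even, 0 if k odd]. Integrating term-by-term (or equivalently evaluating the antiderivative F(x) = x^6/6 + x^5/5 - 9*x^4/4 - 7*x^3/3 + 4*x^2 + 6*x at the endpoints):
  F(1) − F(−1) = 347/60 − (-39/20) = 116/15.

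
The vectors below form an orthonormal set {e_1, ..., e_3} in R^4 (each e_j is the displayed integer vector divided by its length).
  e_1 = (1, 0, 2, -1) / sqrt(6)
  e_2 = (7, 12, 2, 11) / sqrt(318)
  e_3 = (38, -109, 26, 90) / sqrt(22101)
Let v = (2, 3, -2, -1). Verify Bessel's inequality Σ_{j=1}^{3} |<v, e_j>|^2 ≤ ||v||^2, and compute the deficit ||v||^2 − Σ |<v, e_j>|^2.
Σ |<v, e_j>|^2 = 1530/139; ||v||^2 = 18; deficit = 972/139

Write each e_j = u_j / sqrt(<u_j, u_j>) where u_j is the displayed integer vector. Then <v, e_j> = <v, u_j> / sqrt(<u_j, u_j>), so |<v, e_j>|^2 = <v, u_j>^2 / <u_j, u_j>.
Coefficients: <v, e_1> = -1/sqrt(6), <v, e_2> = 35/sqrt(318), <v, e_3> = -393/sqrt(22101).
Square and sum: Σ |<v, e_j>|^2 = 1530/139.
Compute ||v||^2 = v·v = 18.
Deficit = 18 − 1530/139 = 972/139 ≥ 0, confirming Bessel's inequality. (The deficit equals ||v − Σ <v,e_j> e_j||^2, the squared distance from v to span{e_j}.)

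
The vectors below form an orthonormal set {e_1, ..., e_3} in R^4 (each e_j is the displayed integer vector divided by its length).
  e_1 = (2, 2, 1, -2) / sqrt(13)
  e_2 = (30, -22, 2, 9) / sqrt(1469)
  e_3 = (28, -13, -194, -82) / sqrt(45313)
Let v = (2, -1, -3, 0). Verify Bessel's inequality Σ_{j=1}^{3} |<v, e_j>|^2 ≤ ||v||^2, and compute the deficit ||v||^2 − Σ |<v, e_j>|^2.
Σ |<v, e_j>|^2 = 5358/401; ||v||^2 = 14; deficit = 256/401

Write each e_j = u_j / sqrt(<u_j, u_j>) where u_j is the displayed integer vector. Then <v, e_j> = <v, u_j> / sqrt(<u_j, u_j>), so |<v, e_j>|^2 = <v, u_j>^2 / <u_j, u_j>.
Coefficients: <v, e_1> = -1/sqrt(13), <v, e_2> = 76/sqrt(1469), <v, e_3> = 651/sqrt(45313).
Square and sum: Σ |<v, e_j>|^2 = 5358/401.
Compute ||v||^2 = v·v = 14.
Deficit = 14 − 5358/401 = 256/401 ≥ 0, confirming Bessel's inequality. (The deficit equals ||v − Σ <v,e_j> e_j||^2, the squared distance from v to span{e_j}.)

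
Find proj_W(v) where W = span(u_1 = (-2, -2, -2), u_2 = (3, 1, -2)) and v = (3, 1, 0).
proj_W(v) = (51/19, 29/19, -4/19)

Set up U = [u_1 | ... | u_2] ∈ R^(3×2). The projector onto W = col(U) is P = U (U^T U)^(-1) U^T.
Compute U^T U =
  [12, -4]
  [-4, 14],
and U^T v = (-8, 10).
Solve U^T U · c = U^T v for the coefficients: c = (-9/19, 11/19). The projection is proj_W(v) = U c.
Check: (v - proj_W(v)) · u_1 = 0  (should be 0).
Check: (v - proj_W(v)) · u_2 = 0  (should be 0).
Result: proj_W(v) = (51/19, 29/19, -4/19).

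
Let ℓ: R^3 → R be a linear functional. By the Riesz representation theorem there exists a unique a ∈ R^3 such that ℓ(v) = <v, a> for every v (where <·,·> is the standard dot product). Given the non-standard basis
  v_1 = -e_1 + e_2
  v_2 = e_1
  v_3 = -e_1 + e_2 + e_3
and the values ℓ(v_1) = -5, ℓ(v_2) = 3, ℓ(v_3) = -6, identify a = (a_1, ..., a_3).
a = (3, -2, -1)

Write a = (a_1, ..., a_3) in the standard basis. For each basis vector v_i, ℓ(v_i) = <v_i, a> is a linear equation in the a_j's. Collect the n equations into a matrix system V a = ℓ, where row i of V is v_i (expressed in the standard basis). Since V is invertible (lower-triangular with 1s on the diagonal, up to permutation), solve by back-substitution:
  V =
[[-1, 1, 0],
 [1, 0, 0],
 [-1, 1, 1]]
  V a = (-5, 3, -6)
Solving gives a = (3, -2, -1).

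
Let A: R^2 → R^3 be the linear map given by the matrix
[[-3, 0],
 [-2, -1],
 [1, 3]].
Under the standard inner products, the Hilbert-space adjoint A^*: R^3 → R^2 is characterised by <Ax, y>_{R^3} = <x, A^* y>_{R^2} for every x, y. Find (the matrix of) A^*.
A^* = A^T =
[[-3, -2, 1],
 [0, -1, 3]]

For real matrices with standard dot products, the defining identity <Ax, y> = <x, A^* y> gives (Ax)^T y = x^T (A^*) y, i.e. x^T A^T y = x^T (A^*) y. Since this holds for all x, y, we must have A^* = A^T. Therefore
A^* =
[[-3, -2, 1],
 [0, -1, 3]].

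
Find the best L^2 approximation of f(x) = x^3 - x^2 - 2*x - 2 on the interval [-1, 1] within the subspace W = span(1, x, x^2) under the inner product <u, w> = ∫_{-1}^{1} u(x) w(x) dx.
g(x) = -x^2 - 7*x/5 - 2

The best approximation g ∈ W is the orthogonal projection of f onto W. Writing g = a_0 + a_1 x + a_2 x^2, the coefficients solve the normal equations G · a = b where
  G_{ij} = <φ_i, φ_j> and b_i = <f, φ_i>, with φ_0 = 1, φ_1 = x, φ_2 = x^2.
G =
  [2, 0, 2/3]
  [0, 2/3, 0]
  [2/3, 0, 2/5],
b = (-14/3, -14/15, -26/15).
Solving gives a_0 = -2, a_1 = -7/5, a_2 = -1, so
  g(x) = -x^2 - 7*x/5 - 2.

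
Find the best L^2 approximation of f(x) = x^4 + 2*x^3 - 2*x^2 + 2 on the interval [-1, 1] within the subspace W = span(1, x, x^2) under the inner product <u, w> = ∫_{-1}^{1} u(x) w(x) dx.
g(x) = -8*x^2/7 + 6*x/5 + 67/35

The best approximation g ∈ W is the orthogonal projection of f onto W. Writing g = a_0 + a_1 x + a_2 x^2, the coefficients solve the normal equations G · a = b where
  G_{ij} = <φ_i, φ_j> and b_i = <f, φ_i>, with φ_0 = 1, φ_1 = x, φ_2 = x^2.
G =
  [2, 0, 2/3]
  [0, 2/3, 0]
  [2/3, 0, 2/5],
b = (46/15, 4/5, 86/105).
Solving gives a_0 = 67/35, a_1 = 6/5, a_2 = -8/7, so
  g(x) = -8*x^2/7 + 6*x/5 + 67/35.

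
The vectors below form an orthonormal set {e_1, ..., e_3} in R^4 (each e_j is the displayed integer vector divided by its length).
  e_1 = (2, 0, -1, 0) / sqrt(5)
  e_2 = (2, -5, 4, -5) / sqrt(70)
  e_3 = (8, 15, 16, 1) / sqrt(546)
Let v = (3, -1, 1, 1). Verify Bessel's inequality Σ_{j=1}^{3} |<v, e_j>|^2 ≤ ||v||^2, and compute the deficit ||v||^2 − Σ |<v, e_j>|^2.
Σ |<v, e_j>|^2 = 23/3; ||v||^2 = 12; deficit = 13/3

Write each e_j = u_j / sqrt(<u_j, u_j>) where u_j is the displayed integer vector. Then <v, e_j> = <v, u_j> / sqrt(<u_j, u_j>), so |<v, e_j>|^2 = <v, u_j>^2 / <u_j, u_j>.
Coefficients: <v, e_1> = 5/sqrt(5), <v, e_2> = 10/sqrt(70), <v, e_3> = 26/sqrt(546).
Square and sum: Σ |<v, e_j>|^2 = 23/3.
Compute ||v||^2 = v·v = 12.
Deficit = 12 − 23/3 = 13/3 ≥ 0, confirming Bessel's inequality. (The deficit equals ||v − Σ <v,e_j> e_j||^2, the squared distance from v to span{e_j}.)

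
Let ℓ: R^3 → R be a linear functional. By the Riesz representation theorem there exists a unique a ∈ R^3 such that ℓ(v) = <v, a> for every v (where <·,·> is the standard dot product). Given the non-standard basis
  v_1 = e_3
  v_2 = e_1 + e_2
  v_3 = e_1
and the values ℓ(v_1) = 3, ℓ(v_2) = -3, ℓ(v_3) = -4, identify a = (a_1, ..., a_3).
a = (-4, 1, 3)

Write a = (a_1, ..., a_3) in the standard basis. For each basis vector v_i, ℓ(v_i) = <v_i, a> is a linear equation in the a_j's. Collect the n equations into a matrix system V a = ℓ, where row i of V is v_i (expressed in the standard basis). Since V is invertible (lower-triangular with 1s on the diagonal, up to permutation), solve by back-substitution:
  V =
[[0, 0, 1],
 [1, 1, 0],
 [1, 0, 0]]
  V a = (3, -3, -4)
Solving gives a = (-4, 1, 3).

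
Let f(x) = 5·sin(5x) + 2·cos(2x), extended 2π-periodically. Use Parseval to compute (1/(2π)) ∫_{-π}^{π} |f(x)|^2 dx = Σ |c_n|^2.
Σ |c_n|^2 = 29/2

Expand |f|^2 and use orthogonality of {sin(nx), cos(mx)} on [-π, π]:
  ∫_{-π}^{π} sin(nx)^2 dx = π, ∫ cos(mx)^2 dx = π, and cross terms integrate to 0.
So ∫_{-π}^{π} f(x)^2 dx = 5^2 · π + 2^2 · π = (25 + 4)π.
Divide by 2π: (25 + 4)/2 = 29/2.
By Parseval, this equals Σ |c_n|^2.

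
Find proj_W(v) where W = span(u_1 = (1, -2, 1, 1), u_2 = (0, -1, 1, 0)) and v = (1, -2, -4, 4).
proj_W(v) = (16/5, -3/5, -13/5, 16/5)

Set up U = [u_1 | ... | u_2] ∈ R^(4×2). The projector onto W = col(U) is P = U (U^T U)^(-1) U^T.
Compute U^T U =
  [7, 3]
  [3, 2],
and U^T v = (5, -2).
Solve U^T U · c = U^T v for the coefficients: c = (16/5, -29/5). The projection is proj_W(v) = U c.
Check: (v - proj_W(v)) · u_1 = 0  (should be 0).
Check: (v - proj_W(v)) · u_2 = 0  (should be 0).
Result: proj_W(v) = (16/5, -3/5, -13/5, 16/5).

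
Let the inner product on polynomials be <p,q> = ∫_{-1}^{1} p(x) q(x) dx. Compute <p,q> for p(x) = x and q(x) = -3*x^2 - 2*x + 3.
<p,q> = -4/3

Expand the product: p(x)·q(x) = -3*x^3 - 2*x^2 + 3*x.
∫_{-1}^{1} of each monomial x^k gives [2/(k+1) if k even, 0 if k odd]. Integrating term-by-term (or equivalently evaluating the antiderivative F(x) = -3*x^4/4 - 2*x^3/3 + 3*x^2/2 at the endpoints):
  F(1) − F(−1) = 1/12 − (17/12) = -4/3.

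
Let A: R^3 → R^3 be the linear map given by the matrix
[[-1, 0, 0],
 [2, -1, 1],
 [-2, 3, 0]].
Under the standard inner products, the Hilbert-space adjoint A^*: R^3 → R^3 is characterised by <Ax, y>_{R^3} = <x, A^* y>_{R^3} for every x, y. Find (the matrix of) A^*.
A^* = A^T =
[[-1, 2, -2],
 [0, -1, 3],
 [0, 1, 0]]

For real matrices with standard dot products, the defining identity <Ax, y> = <x, A^* y> gives (Ax)^T y = x^T (A^*) y, i.e. x^T A^T y = x^T (A^*) y. Since this holds for all x, y, we must have A^* = A^T. Therefore
A^* =
[[-1, 2, -2],
 [0, -1, 3],
 [0, 1, 0]].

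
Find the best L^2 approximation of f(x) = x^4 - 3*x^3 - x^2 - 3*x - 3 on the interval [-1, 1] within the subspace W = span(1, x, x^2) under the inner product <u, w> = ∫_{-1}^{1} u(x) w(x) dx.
g(x) = -x^2/7 - 24*x/5 - 108/35

The best approximation g ∈ W is the orthogonal projection of f onto W. Writing g = a_0 + a_1 x + a_2 x^2, the coefficients solve the normal equations G · a = b where
  G_{ij} = <φ_i, φ_j> and b_i = <f, φ_i>, with φ_0 = 1, φ_1 = x, φ_2 = x^2.
G =
  [2, 0, 2/3]
  [0, 2/3, 0]
  [2/3, 0, 2/5],
b = (-94/15, -16/5, -74/35).
Solving gives a_0 = -108/35, a_1 = -24/5, a_2 = -1/7, so
  g(x) = -x^2/7 - 24*x/5 - 108/35.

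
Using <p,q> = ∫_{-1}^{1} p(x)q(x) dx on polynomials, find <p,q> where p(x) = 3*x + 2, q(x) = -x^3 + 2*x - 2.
<p,q> = -26/5

Expand the product: p(x)·q(x) = -3*x^4 - 2*x^3 + 6*x^2 - 2*x - 4.
∫_{-1}^{1} of each monomial x^k gives [2/(k+1) if k even, 0 if k odd]. Integrating term-by-term (or equivalently evaluating the antiderivative F(x) = -3*x^5/5 - x^4/2 + 2*x^3 - x^2 - 4*x at the endpoints):
  F(1) − F(−1) = -41/10 − (11/10) = -26/5.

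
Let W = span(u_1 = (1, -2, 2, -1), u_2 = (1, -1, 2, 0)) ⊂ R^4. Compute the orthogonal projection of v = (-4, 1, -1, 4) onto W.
proj_W(v) = (-9/11, 32/11, -18/11, 23/11)

Set up U = [u_1 | ... | u_2] ∈ R^(4×2). The projector onto W = col(U) is P = U (U^T U)^(-1) U^T.
Compute U^T U =
  [10, 7]
  [7, 6],
and U^T v = (-12, -7).
Solve U^T U · c = U^T v for the coefficients: c = (-23/11, 14/11). The projection is proj_W(v) = U c.
Check: (v - proj_W(v)) · u_1 = 0  (should be 0).
Check: (v - proj_W(v)) · u_2 = 0  (should be 0).
Result: proj_W(v) = (-9/11, 32/11, -18/11, 23/11).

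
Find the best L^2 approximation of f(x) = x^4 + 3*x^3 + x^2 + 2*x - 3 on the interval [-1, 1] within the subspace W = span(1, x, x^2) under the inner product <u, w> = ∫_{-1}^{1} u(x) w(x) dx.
g(x) = 13*x^2/7 + 19*x/5 - 108/35

The best approximation g ∈ W is the orthogonal projection of f onto W. Writing g = a_0 + a_1 x + a_2 x^2, the coefficients solve the normal equations G · a = b where
  G_{ij} = <φ_i, φ_j> and b_i = <f, φ_i>, with φ_0 = 1, φ_1 = x, φ_2 = x^2.
G =
  [2, 0, 2/3]
  [0, 2/3, 0]
  [2/3, 0, 2/5],
b = (-74/15, 38/15, -46/35).
Solving gives a_0 = -108/35, a_1 = 19/5, a_2 = 13/7, so
  g(x) = 13*x^2/7 + 19*x/5 - 108/35.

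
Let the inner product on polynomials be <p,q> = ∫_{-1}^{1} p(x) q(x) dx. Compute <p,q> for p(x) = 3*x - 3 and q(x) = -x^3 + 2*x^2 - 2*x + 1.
<p,q> = -76/5

Expand the product: p(x)·q(x) = -3*x^4 + 9*x^3 - 12*x^2 + 9*x - 3.
∫_{-1}^{1} of each monomial x^k gives [2/(k+1) if k even, 0 if k odd]. Integrating term-by-term (or equivalently evaluating the antiderivative F(x) = -3*x^5/5 + 9*x^4/4 - 4*x^3 + 9*x^2/2 - 3*x at the endpoints):
  F(1) − F(−1) = -17/20 − (287/20) = -76/5.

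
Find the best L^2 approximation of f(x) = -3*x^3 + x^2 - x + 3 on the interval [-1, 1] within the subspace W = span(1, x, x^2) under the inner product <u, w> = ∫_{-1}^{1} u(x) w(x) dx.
g(x) = x^2 - 14*x/5 + 3

The best approximation g ∈ W is the orthogonal projection of f onto W. Writing g = a_0 + a_1 x + a_2 x^2, the coefficients solve the normal equations G · a = b where
  G_{ij} = <φ_i, φ_j> and b_i = <f, φ_i>, with φ_0 = 1, φ_1 = x, φ_2 = x^2.
G =
  [2, 0, 2/3]
  [0, 2/3, 0]
  [2/3, 0, 2/5],
b = (20/3, -28/15, 12/5).
Solving gives a_0 = 3, a_1 = -14/5, a_2 = 1, so
  g(x) = x^2 - 14*x/5 + 3.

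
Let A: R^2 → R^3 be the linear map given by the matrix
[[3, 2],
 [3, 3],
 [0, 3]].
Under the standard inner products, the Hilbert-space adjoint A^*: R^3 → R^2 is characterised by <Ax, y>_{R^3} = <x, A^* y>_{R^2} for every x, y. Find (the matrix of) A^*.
A^* = A^T =
[[3, 3, 0],
 [2, 3, 3]]

For real matrices with standard dot products, the defining identity <Ax, y> = <x, A^* y> gives (Ax)^T y = x^T (A^*) y, i.e. x^T A^T y = x^T (A^*) y. Since this holds for all x, y, we must have A^* = A^T. Therefore
A^* =
[[3, 3, 0],
 [2, 3, 3]].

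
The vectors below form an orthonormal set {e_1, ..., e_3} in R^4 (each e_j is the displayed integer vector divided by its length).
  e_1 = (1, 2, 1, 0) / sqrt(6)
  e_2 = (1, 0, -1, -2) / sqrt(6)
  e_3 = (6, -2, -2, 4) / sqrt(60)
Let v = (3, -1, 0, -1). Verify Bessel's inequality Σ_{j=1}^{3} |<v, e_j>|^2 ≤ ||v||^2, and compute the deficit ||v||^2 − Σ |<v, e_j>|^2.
Σ |<v, e_j>|^2 = 43/5; ||v||^2 = 11; deficit = 12/5

Write each e_j = u_j / sqrt(<u_j, u_j>) where u_j is the displayed integer vector. Then <v, e_j> = <v, u_j> / sqrt(<u_j, u_j>), so |<v, e_j>|^2 = <v, u_j>^2 / <u_j, u_j>.
Coefficients: <v, e_1> = 1/sqrt(6), <v, e_2> = 5/sqrt(6), <v, e_3> = 16/sqrt(60).
Square and sum: Σ |<v, e_j>|^2 = 43/5.
Compute ||v||^2 = v·v = 11.
Deficit = 11 − 43/5 = 12/5 ≥ 0, confirming Bessel's inequality. (The deficit equals ||v − Σ <v,e_j> e_j||^2, the squared distance from v to span{e_j}.)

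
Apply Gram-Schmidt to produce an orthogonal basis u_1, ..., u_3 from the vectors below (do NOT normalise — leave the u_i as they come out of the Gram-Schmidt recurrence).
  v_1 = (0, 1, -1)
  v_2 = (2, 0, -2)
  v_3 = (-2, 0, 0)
Orthogonal basis:
  u_1 = (0, 1, -1)
  u_2 = (2, -1, -1)
  u_3 = (-2/3, -2/3, -2/3)

Apply the Gram-Schmidt recurrence
  u_1 = v_1
  u_i = v_i − Σ_{j<i} ((v_i · u_j) / (u_j · u_j)) · u_j.

Step by step this gives:
  u_1 = (0, 1, -1)
  u_2 = (2, -1, -1)
  u_3 = (-2/3, -2/3, -2/3)

Orthogonality check:
  u_2 · u_1 = 0 (should be 0)
  u_3 · u_1 = 0 (should be 0)
  u_3 · u_2 = 0 (should be 0)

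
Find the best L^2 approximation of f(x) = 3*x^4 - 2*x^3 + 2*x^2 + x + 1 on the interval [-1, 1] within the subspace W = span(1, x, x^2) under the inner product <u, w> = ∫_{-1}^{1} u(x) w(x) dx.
g(x) = 32*x^2/7 - x/5 + 26/35

The best approximation g ∈ W is the orthogonal projection of f onto W. Writing g = a_0 + a_1 x + a_2 x^2, the coefficients solve the normal equations G · a = b where
  G_{ij} = <φ_i, φ_j> and b_i = <f, φ_i>, with φ_0 = 1, φ_1 = x, φ_2 = x^2.
G =
  [2, 0, 2/3]
  [0, 2/3, 0]
  [2/3, 0, 2/5],
b = (68/15, -2/15, 244/105).
Solving gives a_0 = 26/35, a_1 = -1/5, a_2 = 32/7, so
  g(x) = 32*x^2/7 - x/5 + 26/35.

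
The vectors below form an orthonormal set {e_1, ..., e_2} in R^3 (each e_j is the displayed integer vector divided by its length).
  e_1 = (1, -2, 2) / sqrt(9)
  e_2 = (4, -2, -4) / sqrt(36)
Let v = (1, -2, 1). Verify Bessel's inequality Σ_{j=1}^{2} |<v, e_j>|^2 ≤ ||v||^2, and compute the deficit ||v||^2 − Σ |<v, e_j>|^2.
Σ |<v, e_j>|^2 = 53/9; ||v||^2 = 6; deficit = 1/9

Write each e_j = u_j / sqrt(<u_j, u_j>) where u_j is the displayed integer vector. Then <v, e_j> = <v, u_j> / sqrt(<u_j, u_j>), so |<v, e_j>|^2 = <v, u_j>^2 / <u_j, u_j>.
Coefficients: <v, e_1> = 7/sqrt(9), <v, e_2> = 4/sqrt(36).
Square and sum: Σ |<v, e_j>|^2 = 53/9.
Compute ||v||^2 = v·v = 6.
Deficit = 6 − 53/9 = 1/9 ≥ 0, confirming Bessel's inequality. (The deficit equals ||v − Σ <v,e_j> e_j||^2, the squared distance from v to span{e_j}.)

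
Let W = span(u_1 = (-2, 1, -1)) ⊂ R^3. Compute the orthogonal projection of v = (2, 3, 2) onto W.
proj_W(v) = (1, -1/2, 1/2)

Set up U = [u_1 | ... | u_1] ∈ R^(3×1). The projector onto W = col(U) is P = U (U^T U)^(-1) U^T.
Compute U^T U =
  [6],
and U^T v = (-3).
Solve U^T U · c = U^T v for the coefficients: c = (-1/2). The projection is proj_W(v) = U c.
Check: (v - proj_W(v)) · u_1 = 0  (should be 0).
Result: proj_W(v) = (1, -1/2, 1/2).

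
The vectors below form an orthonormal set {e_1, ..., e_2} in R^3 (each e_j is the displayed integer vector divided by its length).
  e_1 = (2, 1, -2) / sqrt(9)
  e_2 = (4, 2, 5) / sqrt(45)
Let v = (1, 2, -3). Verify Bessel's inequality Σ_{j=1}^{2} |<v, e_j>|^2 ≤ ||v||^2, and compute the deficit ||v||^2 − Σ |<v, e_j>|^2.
Σ |<v, e_j>|^2 = 61/5; ||v||^2 = 14; deficit = 9/5

Write each e_j = u_j / sqrt(<u_j, u_j>) where u_j is the displayed integer vector. Then <v, e_j> = <v, u_j> / sqrt(<u_j, u_j>), so |<v, e_j>|^2 = <v, u_j>^2 / <u_j, u_j>.
Coefficients: <v, e_1> = 10/sqrt(9), <v, e_2> = -7/sqrt(45).
Square and sum: Σ |<v, e_j>|^2 = 61/5.
Compute ||v||^2 = v·v = 14.
Deficit = 14 − 61/5 = 9/5 ≥ 0, confirming Bessel's inequality. (The deficit equals ||v − Σ <v,e_j> e_j||^2, the squared distance from v to span{e_j}.)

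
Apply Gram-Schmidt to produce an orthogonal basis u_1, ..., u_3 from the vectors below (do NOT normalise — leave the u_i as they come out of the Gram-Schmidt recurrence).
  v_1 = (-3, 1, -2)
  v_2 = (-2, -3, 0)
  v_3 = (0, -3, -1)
Orthogonal basis:
  u_1 = (-3, 1, -2)
  u_2 = (-19/14, -45/14, 3/7)
  u_3 = (138/173, -92/173, -253/173)

Apply the Gram-Schmidt recurrence
  u_1 = v_1
  u_i = v_i − Σ_{j<i} ((v_i · u_j) / (u_j · u_j)) · u_j.

Step by step this gives:
  u_1 = (-3, 1, -2)
  u_2 = (-19/14, -45/14, 3/7)
  u_3 = (138/173, -92/173, -253/173)

Orthogonality check:
  u_2 · u_1 = 0 (should be 0)
  u_3 · u_1 = 0 (should be 0)
  u_3 · u_2 = 0 (should be 0)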